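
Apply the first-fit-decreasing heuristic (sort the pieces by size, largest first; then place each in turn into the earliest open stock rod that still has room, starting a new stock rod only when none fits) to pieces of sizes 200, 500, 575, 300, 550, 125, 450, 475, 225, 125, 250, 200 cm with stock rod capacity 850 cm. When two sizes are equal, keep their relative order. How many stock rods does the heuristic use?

5

Sorted descending: 575, 550, 500, 475, 450, 300, 250, 225, 200, 200, 125, 125.
  575 → stock rod 1 (new)  [load 575/850]
  550 → stock rod 2 (new)  [load 550/850]
  500 → stock rod 3 (new)  [load 500/850]
  475 → stock rod 4 (new)  [load 475/850]
  450 → stock rod 5 (new)  [load 450/850]
  300 → stock rod 2  [load 850/850]
  250 → stock rod 1  [load 825/850]
  225 → stock rod 3  [load 725/850]
  200 → stock rod 4  [load 675/850]
  200 → stock rod 5  [load 650/850]
  125 → stock rod 3  [load 850/850]
  125 → stock rod 4  [load 800/850]
5 stock rods opened.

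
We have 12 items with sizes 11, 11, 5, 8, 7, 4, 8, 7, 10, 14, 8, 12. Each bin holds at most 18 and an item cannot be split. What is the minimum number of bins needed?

6

Total = 14 + 12 + 11 + 11 + 10 + 8 + 8 + 8 + 7 + 7 + 5 + 4 = 105.
Lower bound: ⌈105/18⌉ = 6 bins.
A packing using 6 bins:
  bin 1: 14 + 4 = 18
  bin 2: 12 + 5 = 17
  bin 3: 11 + 7 = 18
  bin 4: 11 + 7 = 18
  bin 5: 10 + 8 = 18
  bin 6: 8 + 8 = 16
This matches the lower bound, so 6 is optimal.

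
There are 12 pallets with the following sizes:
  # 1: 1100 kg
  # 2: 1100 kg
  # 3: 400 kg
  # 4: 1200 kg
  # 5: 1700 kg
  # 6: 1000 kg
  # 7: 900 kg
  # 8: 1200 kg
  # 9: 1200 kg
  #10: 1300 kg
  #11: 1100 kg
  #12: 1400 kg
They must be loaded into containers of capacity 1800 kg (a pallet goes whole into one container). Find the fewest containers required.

11

Total = 1700 + 1400 + 1300 + 1200 + 1200 + 1200 + 1100 + 1100 + 1100 + 1000 + 900 + 400 = 13600 kg.
Lower bound: ⌈13600/1800⌉ = 8 containers.
Also, 10 pallets each exceed 900 kg, and no two of those can share a container, so at least 10 containers are needed.
A packing using 11 containers:
  container 1: 1700 = 1700
  container 2: 1400 + 400 = 1800
  container 3: 1300 = 1300
  container 4: 1200 = 1200
  container 5: 1200 = 1200
  container 6: 1200 = 1200
  container 7: 1100 = 1100
  container 8: 1100 = 1100
  container 9: 1100 = 1100
  container 10: 1000 = 1000
  container 11: 900 = 900
No arrangement into 10 containers stays within capacity, so 11 is optimal.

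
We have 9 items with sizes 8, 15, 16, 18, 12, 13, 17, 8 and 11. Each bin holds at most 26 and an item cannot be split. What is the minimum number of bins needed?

5

Total = 18 + 17 + 16 + 15 + 13 + 12 + 11 + 8 + 8 = 118.
Lower bound: ⌈118/26⌉ = 5 bins.
A packing using 5 bins:
  bin 1: 18 + 8 = 26
  bin 2: 17 + 8 = 25
  bin 3: 16 = 16
  bin 4: 15 + 11 = 26
  bin 5: 13 + 12 = 25
This matches the lower bound, so 5 is optimal.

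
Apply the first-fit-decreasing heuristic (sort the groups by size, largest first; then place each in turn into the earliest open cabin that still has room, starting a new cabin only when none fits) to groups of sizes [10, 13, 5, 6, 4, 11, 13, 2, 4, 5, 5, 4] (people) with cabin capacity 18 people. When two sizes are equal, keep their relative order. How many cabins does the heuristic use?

Sorted descending: 13, 13, 11, 10, 6, 5, 5, 5, 4, 4, 4, 2.
  13 → cabin 1 (new)  [load 13/18]
  13 → cabin 2 (new)  [load 13/18]
  11 → cabin 3 (new)  [load 11/18]
  10 → cabin 4 (new)  [load 10/18]
  6 → cabin 3  [load 17/18]
  5 → cabin 1  [load 18/18]
  5 → cabin 2  [load 18/18]
  5 → cabin 4  [load 15/18]
  4 → cabin 5 (new)  [load 4/18]
  4 → cabin 5  [load 8/18]
  4 → cabin 5  [load 12/18]
  2 → cabin 4  [load 17/18]
5 cabins opened.

5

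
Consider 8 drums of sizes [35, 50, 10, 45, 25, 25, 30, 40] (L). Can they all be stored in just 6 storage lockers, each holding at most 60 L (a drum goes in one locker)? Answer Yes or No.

A valid assignment using 5 storage lockers:
  locker 1: 50 + 10 = 60
  locker 2: 45 = 45
  locker 3: 40 = 40
  locker 4: 35 + 25 = 60
  locker 5: 30 + 25 = 55
That uses only 5 ≤ 6, so 6 storage lockers are enough.

Yes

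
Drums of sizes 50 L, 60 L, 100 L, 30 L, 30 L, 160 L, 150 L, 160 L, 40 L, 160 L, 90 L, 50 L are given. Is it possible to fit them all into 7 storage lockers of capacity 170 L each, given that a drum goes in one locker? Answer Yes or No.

Yes

A valid assignment using 7 storage lockers:
  locker 1: 160 = 160
  locker 2: 160 = 160
  locker 3: 160 = 160
  locker 4: 150 = 150
  locker 5: 100 + 60 = 160
  locker 6: 90 + 50 + 30 = 170
  locker 7: 50 + 40 + 30 = 120
Every load is within 170 L, so 7 storage lockers suffice.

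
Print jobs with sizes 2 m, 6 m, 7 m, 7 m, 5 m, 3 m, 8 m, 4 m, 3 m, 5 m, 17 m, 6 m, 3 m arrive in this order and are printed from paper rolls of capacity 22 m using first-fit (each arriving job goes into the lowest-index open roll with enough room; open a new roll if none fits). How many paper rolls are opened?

  2 → roll 1 (new)  [load 2/22]
  6 → roll 1  [load 8/22]
  7 → roll 1  [load 15/22]
  7 → roll 1  [load 22/22]
  5 → roll 2 (new)  [load 5/22]
  3 → roll 2  [load 8/22]
  8 → roll 2  [load 16/22]
  4 → roll 2  [load 20/22]
  3 → roll 3 (new)  [load 3/22]
  5 → roll 3  [load 8/22]
  17 → roll 4 (new)  [load 17/22]
  6 → roll 3  [load 14/22]
  3 → roll 3  [load 17/22]
4 paper rolls opened.

4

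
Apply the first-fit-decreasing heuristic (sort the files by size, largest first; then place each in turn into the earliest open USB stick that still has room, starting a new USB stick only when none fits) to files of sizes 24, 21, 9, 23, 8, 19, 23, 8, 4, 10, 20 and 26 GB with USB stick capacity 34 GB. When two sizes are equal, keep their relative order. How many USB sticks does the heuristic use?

Sorted descending: 26, 24, 23, 23, 21, 20, 19, 10, 9, 8, 8, 4.
  26 → USB stick 1 (new)  [load 26/34]
  24 → USB stick 2 (new)  [load 24/34]
  23 → USB stick 3 (new)  [load 23/34]
  23 → USB stick 4 (new)  [load 23/34]
  21 → USB stick 5 (new)  [load 21/34]
  20 → USB stick 6 (new)  [load 20/34]
  19 → USB stick 7 (new)  [load 19/34]
  10 → USB stick 2  [load 34/34]
  9 → USB stick 3  [load 32/34]
  8 → USB stick 1  [load 34/34]
  8 → USB stick 4  [load 31/34]
  4 → USB stick 5  [load 25/34]
7 USB sticks opened.

7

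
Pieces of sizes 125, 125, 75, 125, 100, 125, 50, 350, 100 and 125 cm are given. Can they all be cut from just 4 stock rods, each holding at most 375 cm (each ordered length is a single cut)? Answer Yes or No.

Yes

A valid assignment using 4 stock rods:
  stock rod 1: 350 = 350
  stock rod 2: 125 + 125 + 125 = 375
  stock rod 3: 125 + 125 + 100 = 350
  stock rod 4: 100 + 75 + 50 = 225
Every load is within 375 cm, so 4 stock rods suffice.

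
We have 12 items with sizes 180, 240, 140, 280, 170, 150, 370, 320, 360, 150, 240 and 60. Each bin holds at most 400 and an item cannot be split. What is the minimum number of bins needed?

Total = 370 + 360 + 320 + 280 + 240 + 240 + 180 + 170 + 150 + 150 + 140 + 60 = 2660.
Lower bound: ⌈2660/400⌉ = 7 bins.
A packing using 8 bins:
  bin 1: 370 = 370
  bin 2: 360 = 360
  bin 3: 320 + 60 = 380
  bin 4: 280 = 280
  bin 5: 240 + 150 = 390
  bin 6: 240 + 150 = 390
  bin 7: 180 + 170 = 350
  bin 8: 140 = 140
No arrangement into 7 bins stays within capacity, so 8 is optimal.

8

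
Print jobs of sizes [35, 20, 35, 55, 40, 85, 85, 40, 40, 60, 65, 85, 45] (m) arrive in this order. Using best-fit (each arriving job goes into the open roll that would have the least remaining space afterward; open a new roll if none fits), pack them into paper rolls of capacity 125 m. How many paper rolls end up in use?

7

  35 → roll 1 (new)  [load 35/125]
  20 → roll 1  [load 55/125]
  35 → roll 1  [load 90/125]
  55 → roll 2 (new)  [load 55/125]
  40 → roll 2  [load 95/125]
  85 → roll 3 (new)  [load 85/125]
  85 → roll 4 (new)  [load 85/125]
  40 → roll 3  [load 125/125]
  40 → roll 4  [load 125/125]
  60 → roll 5 (new)  [load 60/125]
  65 → roll 5  [load 125/125]
  85 → roll 6 (new)  [load 85/125]
  45 → roll 7 (new)  [load 45/125]
7 paper rolls opened.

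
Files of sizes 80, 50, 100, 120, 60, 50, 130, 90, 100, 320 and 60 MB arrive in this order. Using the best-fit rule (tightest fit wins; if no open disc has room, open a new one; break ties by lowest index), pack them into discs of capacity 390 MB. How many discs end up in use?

  80 → disc 1 (new)  [load 80/390]
  50 → disc 1  [load 130/390]
  100 → disc 1  [load 230/390]
  120 → disc 1  [load 350/390]
  60 → disc 2 (new)  [load 60/390]
  50 → disc 2  [load 110/390]
  130 → disc 2  [load 240/390]
  90 → disc 2  [load 330/390]
  100 → disc 3 (new)  [load 100/390]
  320 → disc 4 (new)  [load 320/390]
  60 → disc 2  [load 390/390]
4 discs opened.

4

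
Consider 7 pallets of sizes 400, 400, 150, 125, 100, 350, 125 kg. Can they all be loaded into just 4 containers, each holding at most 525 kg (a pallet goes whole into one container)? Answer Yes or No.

A valid assignment using 4 containers:
  container 1: 400 + 125 = 525
  container 2: 400 + 125 = 525
  container 3: 350 + 150 = 500
  container 4: 100 = 100
Every load is within 525 kg, so 4 containers suffice.

Yes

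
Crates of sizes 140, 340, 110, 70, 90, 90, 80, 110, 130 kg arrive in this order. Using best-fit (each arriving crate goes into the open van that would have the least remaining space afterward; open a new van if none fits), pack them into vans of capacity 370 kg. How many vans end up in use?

4

  140 → van 1 (new)  [load 140/370]
  340 → van 2 (new)  [load 340/370]
  110 → van 1  [load 250/370]
  70 → van 1  [load 320/370]
  90 → van 3 (new)  [load 90/370]
  90 → van 3  [load 180/370]
  80 → van 3  [load 260/370]
  110 → van 3  [load 370/370]
  130 → van 4 (new)  [load 130/370]
4 vans opened.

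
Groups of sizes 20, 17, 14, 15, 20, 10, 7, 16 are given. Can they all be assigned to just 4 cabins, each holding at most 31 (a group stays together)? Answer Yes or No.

Yes

A valid assignment using 4 cabins:
  cabin 1: 20 + 10 = 30
  cabin 2: 20 + 7 = 27
  cabin 3: 17 + 14 = 31
  cabin 4: 16 + 15 = 31
Every load is within 31, so 4 cabins suffice.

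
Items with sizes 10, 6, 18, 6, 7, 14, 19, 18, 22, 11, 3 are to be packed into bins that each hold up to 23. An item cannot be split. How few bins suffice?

7

Total = 22 + 19 + 18 + 18 + 14 + 11 + 10 + 7 + 6 + 6 + 3 = 134.
Lower bound: ⌈134/23⌉ = 6 bins.
A packing using 7 bins:
  bin 1: 22 = 22
  bin 2: 19 + 3 = 22
  bin 3: 18 = 18
  bin 4: 18 = 18
  bin 5: 14 + 7 = 21
  bin 6: 11 + 10 = 21
  bin 7: 6 + 6 = 12
No arrangement into 6 bins stays within capacity, so 7 is optimal.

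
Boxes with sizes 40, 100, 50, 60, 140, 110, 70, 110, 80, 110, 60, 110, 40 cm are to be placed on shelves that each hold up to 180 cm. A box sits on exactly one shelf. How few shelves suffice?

Total = 140 + 110 + 110 + 110 + 110 + 100 + 80 + 70 + 60 + 60 + 50 + 40 + 40 = 1080 cm.
Lower bound: ⌈1080/180⌉ = 6 shelves.
A packing using 7 shelves:
  shelf 1: 140 + 40 = 180
  shelf 2: 110 + 70 = 180
  shelf 3: 110 + 60 = 170
  shelf 4: 110 + 60 = 170
  shelf 5: 110 + 50 = 160
  shelf 6: 100 + 80 = 180
  shelf 7: 40 = 40
No arrangement into 6 shelves stays within capacity, so 7 is optimal.

7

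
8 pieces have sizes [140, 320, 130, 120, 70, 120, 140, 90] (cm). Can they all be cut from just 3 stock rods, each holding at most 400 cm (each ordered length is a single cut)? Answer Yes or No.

A valid assignment using 3 stock rods:
  stock rod 1: 320 + 70 = 390
  stock rod 2: 140 + 140 + 120 = 400
  stock rod 3: 130 + 120 + 90 = 340
Every load is within 400 cm, so 3 stock rods suffice.

Yes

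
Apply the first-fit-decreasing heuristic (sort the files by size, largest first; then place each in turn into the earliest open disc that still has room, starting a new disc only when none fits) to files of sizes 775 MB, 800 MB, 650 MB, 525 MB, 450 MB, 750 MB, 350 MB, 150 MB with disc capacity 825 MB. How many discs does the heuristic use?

6

Sorted descending: 800, 775, 750, 650, 525, 450, 350, 150.
  800 → disc 1 (new)  [load 800/825]
  775 → disc 2 (new)  [load 775/825]
  750 → disc 3 (new)  [load 750/825]
  650 → disc 4 (new)  [load 650/825]
  525 → disc 5 (new)  [load 525/825]
  450 → disc 6 (new)  [load 450/825]
  350 → disc 6  [load 800/825]
  150 → disc 4  [load 800/825]
6 discs opened.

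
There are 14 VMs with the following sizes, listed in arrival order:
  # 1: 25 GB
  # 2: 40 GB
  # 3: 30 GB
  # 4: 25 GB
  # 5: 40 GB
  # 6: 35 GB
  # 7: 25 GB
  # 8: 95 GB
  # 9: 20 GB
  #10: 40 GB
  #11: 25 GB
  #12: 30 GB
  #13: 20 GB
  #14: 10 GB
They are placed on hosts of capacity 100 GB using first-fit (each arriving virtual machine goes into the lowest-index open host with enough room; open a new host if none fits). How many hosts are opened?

5

  25 → host 1 (new)  [load 25/100]
  40 → host 1  [load 65/100]
  30 → host 1  [load 95/100]
  25 → host 2 (new)  [load 25/100]
  40 → host 2  [load 65/100]
  35 → host 2  [load 100/100]
  25 → host 3 (new)  [load 25/100]
  95 → host 4 (new)  [load 95/100]
  20 → host 3  [load 45/100]
  40 → host 3  [load 85/100]
  25 → host 5 (new)  [load 25/100]
  30 → host 5  [load 55/100]
  20 → host 5  [load 75/100]
  10 → host 3  [load 95/100]
5 hosts opened.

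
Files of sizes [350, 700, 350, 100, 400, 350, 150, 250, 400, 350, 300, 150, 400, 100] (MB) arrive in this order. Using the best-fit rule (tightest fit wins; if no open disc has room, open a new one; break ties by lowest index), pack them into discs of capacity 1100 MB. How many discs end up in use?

5

  350 → disc 1 (new)  [load 350/1100]
  700 → disc 1  [load 1050/1100]
  350 → disc 2 (new)  [load 350/1100]
  100 → disc 2  [load 450/1100]
  400 → disc 2  [load 850/1100]
  350 → disc 3 (new)  [load 350/1100]
  150 → disc 2  [load 1000/1100]
  250 → disc 3  [load 600/1100]
  400 → disc 3  [load 1000/1100]
  350 → disc 4 (new)  [load 350/1100]
  300 → disc 4  [load 650/1100]
  150 → disc 4  [load 800/1100]
  400 → disc 5 (new)  [load 400/1100]
  100 → disc 2  [load 1100/1100]
5 discs opened.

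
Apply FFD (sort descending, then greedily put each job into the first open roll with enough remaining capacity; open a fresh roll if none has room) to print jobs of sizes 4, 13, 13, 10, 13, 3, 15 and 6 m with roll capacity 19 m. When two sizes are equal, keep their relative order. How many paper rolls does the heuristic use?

Sorted descending: 15, 13, 13, 13, 10, 6, 4, 3.
  15 → roll 1 (new)  [load 15/19]
  13 → roll 2 (new)  [load 13/19]
  13 → roll 3 (new)  [load 13/19]
  13 → roll 4 (new)  [load 13/19]
  10 → roll 5 (new)  [load 10/19]
  6 → roll 2  [load 19/19]
  4 → roll 1  [load 19/19]
  3 → roll 3  [load 16/19]
5 paper rolls opened.

5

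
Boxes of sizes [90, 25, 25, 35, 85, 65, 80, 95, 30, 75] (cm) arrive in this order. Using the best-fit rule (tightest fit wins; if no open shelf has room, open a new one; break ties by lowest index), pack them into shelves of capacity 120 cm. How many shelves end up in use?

  90 → shelf 1 (new)  [load 90/120]
  25 → shelf 1  [load 115/120]
  25 → shelf 2 (new)  [load 25/120]
  35 → shelf 2  [load 60/120]
  85 → shelf 3 (new)  [load 85/120]
  65 → shelf 4 (new)  [load 65/120]
  80 → shelf 5 (new)  [load 80/120]
  95 → shelf 6 (new)  [load 95/120]
  30 → shelf 3  [load 115/120]
  75 → shelf 7 (new)  [load 75/120]
7 shelves opened.

7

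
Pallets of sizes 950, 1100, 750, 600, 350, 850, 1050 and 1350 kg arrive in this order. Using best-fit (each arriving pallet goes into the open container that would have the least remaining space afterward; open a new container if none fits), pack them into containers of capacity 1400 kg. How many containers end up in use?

6

  950 → container 1 (new)  [load 950/1400]
  1100 → container 2 (new)  [load 1100/1400]
  750 → container 3 (new)  [load 750/1400]
  600 → container 3  [load 1350/1400]
  350 → container 1  [load 1300/1400]
  850 → container 4 (new)  [load 850/1400]
  1050 → container 5 (new)  [load 1050/1400]
  1350 → container 6 (new)  [load 1350/1400]
6 containers opened.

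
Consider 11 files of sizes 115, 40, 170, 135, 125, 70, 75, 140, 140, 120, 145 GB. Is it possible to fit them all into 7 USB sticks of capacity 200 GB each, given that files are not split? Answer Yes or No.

No

Total = 1275 GB; ⌈1275/200⌉ = 7.
8 files each exceed half the capacity and cannot share a USB stick, forcing at least 8 USB sticks.
At least 8 USB sticks are required, but only 7 are allowed.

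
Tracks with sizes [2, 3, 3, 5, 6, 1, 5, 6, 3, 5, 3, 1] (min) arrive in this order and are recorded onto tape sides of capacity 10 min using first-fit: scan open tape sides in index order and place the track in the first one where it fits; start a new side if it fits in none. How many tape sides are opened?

  2 → side 1 (new)  [load 2/10]
  3 → side 1  [load 5/10]
  3 → side 1  [load 8/10]
  5 → side 2 (new)  [load 5/10]
  6 → side 3 (new)  [load 6/10]
  1 → side 1  [load 9/10]
  5 → side 2  [load 10/10]
  6 → side 4 (new)  [load 6/10]
  3 → side 3  [load 9/10]
  5 → side 5 (new)  [load 5/10]
  3 → side 4  [load 9/10]
  1 → side 1  [load 10/10]
5 tape sides opened.

5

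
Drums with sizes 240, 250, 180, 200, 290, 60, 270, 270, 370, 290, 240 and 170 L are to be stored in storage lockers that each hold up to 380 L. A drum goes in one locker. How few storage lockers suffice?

Total = 370 + 290 + 290 + 270 + 270 + 250 + 240 + 240 + 200 + 180 + 170 + 60 = 2830 L.
Lower bound: ⌈2830/380⌉ = 8 storage lockers.
Also, 9 drums each exceed 190 L, and no two of those can share a locker, so at least 9 storage lockers are needed.
A packing using 10 storage lockers:
  locker 1: 370 = 370
  locker 2: 290 + 60 = 350
  locker 3: 290 = 290
  locker 4: 270 = 270
  locker 5: 270 = 270
  locker 6: 250 = 250
  locker 7: 240 = 240
  locker 8: 240 = 240
  locker 9: 200 + 180 = 380
  locker 10: 170 = 170
No arrangement into 9 storage lockers stays within capacity, so 10 is optimal.

10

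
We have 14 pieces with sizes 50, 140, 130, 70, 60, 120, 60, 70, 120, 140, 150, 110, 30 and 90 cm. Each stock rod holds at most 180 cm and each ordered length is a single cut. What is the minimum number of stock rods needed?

8

Total = 150 + 140 + 140 + 130 + 120 + 120 + 110 + 90 + 70 + 70 + 60 + 60 + 50 + 30 = 1340 cm.
Lower bound: ⌈1340/180⌉ = 8 stock rods.
A packing using 8 stock rods:
  stock rod 1: 150 + 30 = 180
  stock rod 2: 140 = 140
  stock rod 3: 140 = 140
  stock rod 4: 130 + 50 = 180
  stock rod 5: 120 + 60 = 180
  stock rod 6: 120 + 60 = 180
  stock rod 7: 110 + 70 = 180
  stock rod 8: 90 + 70 = 160
This matches the lower bound, so 8 is optimal.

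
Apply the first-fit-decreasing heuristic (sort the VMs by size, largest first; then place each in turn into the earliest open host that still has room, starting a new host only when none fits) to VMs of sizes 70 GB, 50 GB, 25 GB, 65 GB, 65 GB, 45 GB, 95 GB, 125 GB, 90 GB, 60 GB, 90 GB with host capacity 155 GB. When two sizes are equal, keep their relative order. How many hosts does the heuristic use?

6

Sorted descending: 125, 95, 90, 90, 70, 65, 65, 60, 50, 45, 25.
  125 → host 1 (new)  [load 125/155]
  95 → host 2 (new)  [load 95/155]
  90 → host 3 (new)  [load 90/155]
  90 → host 4 (new)  [load 90/155]
  70 → host 5 (new)  [load 70/155]
  65 → host 3  [load 155/155]
  65 → host 4  [load 155/155]
  60 → host 2  [load 155/155]
  50 → host 5  [load 120/155]
  45 → host 6 (new)  [load 45/155]
  25 → host 1  [load 150/155]
6 hosts opened.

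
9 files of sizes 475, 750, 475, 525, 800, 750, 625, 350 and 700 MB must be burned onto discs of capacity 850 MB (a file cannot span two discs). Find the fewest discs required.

Total = 800 + 750 + 750 + 700 + 625 + 525 + 475 + 475 + 350 = 5450 MB.
Lower bound: ⌈5450/850⌉ = 7 discs.
Also, 8 files each exceed 425 MB, and no two of those can share a disc, so at least 8 discs are needed.
A packing using 8 discs:
  disc 1: 800 = 800
  disc 2: 750 = 750
  disc 3: 750 = 750
  disc 4: 700 = 700
  disc 5: 625 = 625
  disc 6: 525 = 525
  disc 7: 475 + 350 = 825
  disc 8: 475 = 475
This matches the lower bound, so 8 is optimal.

8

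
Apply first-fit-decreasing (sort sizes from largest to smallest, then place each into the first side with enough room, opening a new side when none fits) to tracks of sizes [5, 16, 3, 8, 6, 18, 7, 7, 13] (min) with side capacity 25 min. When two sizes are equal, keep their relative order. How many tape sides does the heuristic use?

Sorted descending: 18, 16, 13, 8, 7, 7, 6, 5, 3.
  18 → side 1 (new)  [load 18/25]
  16 → side 2 (new)  [load 16/25]
  13 → side 3 (new)  [load 13/25]
  8 → side 2  [load 24/25]
  7 → side 1  [load 25/25]
  7 → side 3  [load 20/25]
  6 → side 4 (new)  [load 6/25]
  5 → side 3  [load 25/25]
  3 → side 4  [load 9/25]
4 tape sides opened.

4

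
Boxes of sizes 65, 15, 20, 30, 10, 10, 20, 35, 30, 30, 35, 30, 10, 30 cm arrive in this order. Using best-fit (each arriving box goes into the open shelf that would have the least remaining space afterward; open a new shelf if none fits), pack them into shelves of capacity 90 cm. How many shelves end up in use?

5

  65 → shelf 1 (new)  [load 65/90]
  15 → shelf 1  [load 80/90]
  20 → shelf 2 (new)  [load 20/90]
  30 → shelf 2  [load 50/90]
  10 → shelf 1  [load 90/90]
  10 → shelf 2  [load 60/90]
  20 → shelf 2  [load 80/90]
  35 → shelf 3 (new)  [load 35/90]
  30 → shelf 3  [load 65/90]
  30 → shelf 4 (new)  [load 30/90]
  35 → shelf 4  [load 65/90]
  30 → shelf 5 (new)  [load 30/90]
  10 → shelf 2  [load 90/90]
  30 → shelf 5  [load 60/90]
5 shelves opened.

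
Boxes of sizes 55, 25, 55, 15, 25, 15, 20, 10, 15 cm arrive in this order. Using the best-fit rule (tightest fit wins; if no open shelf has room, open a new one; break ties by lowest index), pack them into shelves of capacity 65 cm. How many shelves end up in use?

  55 → shelf 1 (new)  [load 55/65]
  25 → shelf 2 (new)  [load 25/65]
  55 → shelf 3 (new)  [load 55/65]
  15 → shelf 2  [load 40/65]
  25 → shelf 2  [load 65/65]
  15 → shelf 4 (new)  [load 15/65]
  20 → shelf 4  [load 35/65]
  10 → shelf 1  [load 65/65]
  15 → shelf 4  [load 50/65]
4 shelves opened.

4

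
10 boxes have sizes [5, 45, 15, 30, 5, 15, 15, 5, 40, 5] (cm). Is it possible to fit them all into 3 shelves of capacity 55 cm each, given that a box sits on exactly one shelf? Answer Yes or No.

Total = 180 cm; ⌈180/55⌉ = 4.
At least 4 shelves are required, but only 3 are allowed.

No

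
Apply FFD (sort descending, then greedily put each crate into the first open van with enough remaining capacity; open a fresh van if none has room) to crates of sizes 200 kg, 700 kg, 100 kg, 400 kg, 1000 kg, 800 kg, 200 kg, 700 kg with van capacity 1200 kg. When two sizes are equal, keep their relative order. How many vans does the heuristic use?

4

Sorted descending: 1000, 800, 700, 700, 400, 200, 200, 100.
  1000 → van 1 (new)  [load 1000/1200]
  800 → van 2 (new)  [load 800/1200]
  700 → van 3 (new)  [load 700/1200]
  700 → van 4 (new)  [load 700/1200]
  400 → van 2  [load 1200/1200]
  200 → van 1  [load 1200/1200]
  200 → van 3  [load 900/1200]
  100 → van 3  [load 1000/1200]
4 vans opened.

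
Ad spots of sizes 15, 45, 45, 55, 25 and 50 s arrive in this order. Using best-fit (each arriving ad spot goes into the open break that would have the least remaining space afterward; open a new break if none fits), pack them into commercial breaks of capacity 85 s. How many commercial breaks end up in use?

  15 → break 1 (new)  [load 15/85]
  45 → break 1  [load 60/85]
  45 → break 2 (new)  [load 45/85]
  55 → break 3 (new)  [load 55/85]
  25 → break 1  [load 85/85]
  50 → break 4 (new)  [load 50/85]
4 commercial breaks opened.

4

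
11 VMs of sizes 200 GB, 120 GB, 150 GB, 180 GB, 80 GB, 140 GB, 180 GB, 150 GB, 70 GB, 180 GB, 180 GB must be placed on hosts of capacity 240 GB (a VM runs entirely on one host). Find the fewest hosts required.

Total = 200 + 180 + 180 + 180 + 180 + 150 + 150 + 140 + 120 + 80 + 70 = 1630 GB.
Lower bound: ⌈1630/240⌉ = 7 hosts.
Also, 8 VMs each exceed 120 GB, and no two of those can share a host, so at least 8 hosts are needed.
A packing using 9 hosts:
  host 1: 200 = 200
  host 2: 180 = 180
  host 3: 180 = 180
  host 4: 180 = 180
  host 5: 180 = 180
  host 6: 150 + 80 = 230
  host 7: 150 + 70 = 220
  host 8: 140 = 140
  host 9: 120 = 120
No arrangement into 8 hosts stays within capacity, so 9 is optimal.

9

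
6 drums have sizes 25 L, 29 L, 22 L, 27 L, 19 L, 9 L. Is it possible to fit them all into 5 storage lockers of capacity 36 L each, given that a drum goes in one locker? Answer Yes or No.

Yes

A valid assignment using 5 storage lockers:
  locker 1: 29 = 29
  locker 2: 27 + 9 = 36
  locker 3: 25 = 25
  locker 4: 22 = 22
  locker 5: 19 = 19
Every load is within 36 L, so 5 storage lockers suffice.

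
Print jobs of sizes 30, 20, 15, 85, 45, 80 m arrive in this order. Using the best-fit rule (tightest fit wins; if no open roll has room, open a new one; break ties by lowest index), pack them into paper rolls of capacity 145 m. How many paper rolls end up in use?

  30 → roll 1 (new)  [load 30/145]
  20 → roll 1  [load 50/145]
  15 → roll 1  [load 65/145]
  85 → roll 2 (new)  [load 85/145]
  45 → roll 2  [load 130/145]
  80 → roll 1  [load 145/145]
2 paper rolls opened.

2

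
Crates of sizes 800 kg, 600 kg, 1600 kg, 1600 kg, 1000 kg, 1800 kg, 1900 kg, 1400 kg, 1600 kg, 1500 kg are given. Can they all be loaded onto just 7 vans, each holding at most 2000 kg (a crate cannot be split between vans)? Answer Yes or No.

No

Total = 13800 kg; ⌈13800/2000⌉ = 7.
The bound of 7 does not rule out 7, but exhaustive search shows no assignment into 7 vans of capacity 2000 kg exists — the minimum is 8.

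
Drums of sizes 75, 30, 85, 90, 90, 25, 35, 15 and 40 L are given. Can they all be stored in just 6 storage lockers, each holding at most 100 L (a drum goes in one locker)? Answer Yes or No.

Yes

A valid assignment using 6 storage lockers:
  locker 1: 90 = 90
  locker 2: 90 = 90
  locker 3: 85 + 15 = 100
  locker 4: 75 + 25 = 100
  locker 5: 40 + 35 = 75
  locker 6: 30 = 30
Every load is within 100 L, so 6 storage lockers suffice.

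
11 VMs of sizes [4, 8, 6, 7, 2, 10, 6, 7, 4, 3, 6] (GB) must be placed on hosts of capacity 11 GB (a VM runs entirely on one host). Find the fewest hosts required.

Total = 10 + 8 + 7 + 7 + 6 + 6 + 6 + 4 + 4 + 3 + 2 = 63 GB.
Lower bound: ⌈63/11⌉ = 6 hosts.
Also, 7 VMs each exceed 11/2 GB, and no two of those can share a host, so at least 7 hosts are needed.
A packing using 7 hosts:
  host 1: 10 = 10
  host 2: 8 + 3 = 11
  host 3: 7 + 4 = 11
  host 4: 7 + 4 = 11
  host 5: 6 + 2 = 8
  host 6: 6 = 6
  host 7: 6 = 6
This matches the lower bound, so 7 is optimal.

7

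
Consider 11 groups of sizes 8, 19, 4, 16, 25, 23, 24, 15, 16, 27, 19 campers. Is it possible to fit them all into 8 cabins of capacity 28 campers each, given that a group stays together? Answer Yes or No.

Total = 196 campers; ⌈196/28⌉ = 7.
9 groups each exceed half the capacity and cannot share a cabin, forcing at least 9 cabins.
At least 9 cabins are required, but only 8 are allowed.

No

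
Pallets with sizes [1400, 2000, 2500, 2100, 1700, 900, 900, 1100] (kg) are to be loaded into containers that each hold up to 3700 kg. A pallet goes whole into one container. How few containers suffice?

Total = 2500 + 2100 + 2000 + 1700 + 1400 + 1100 + 900 + 900 = 12600 kg.
Lower bound: ⌈12600/3700⌉ = 4 containers.
A packing using 4 containers:
  container 1: 2500 + 1100 = 3600
  container 2: 2100 + 1400 = 3500
  container 3: 2000 + 1700 = 3700
  container 4: 900 + 900 = 1800
This matches the lower bound, so 4 is optimal.

4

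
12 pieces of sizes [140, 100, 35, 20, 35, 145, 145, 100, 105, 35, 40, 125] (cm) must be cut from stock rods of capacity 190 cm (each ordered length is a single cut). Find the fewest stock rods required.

7

Total = 145 + 145 + 140 + 125 + 105 + 100 + 100 + 40 + 35 + 35 + 35 + 20 = 1025 cm.
Lower bound: ⌈1025/190⌉ = 6 stock rods.
Also, 7 pieces each exceed 95 cm, and no two of those can share a stock rod, so at least 7 stock rods are needed.
A packing using 7 stock rods:
  stock rod 1: 145 + 40 = 185
  stock rod 2: 145 + 35 = 180
  stock rod 3: 140 + 35 = 175
  stock rod 4: 125 + 35 + 20 = 180
  stock rod 5: 105 = 105
  stock rod 6: 100 = 100
  stock rod 7: 100 = 100
This matches the lower bound, so 7 is optimal.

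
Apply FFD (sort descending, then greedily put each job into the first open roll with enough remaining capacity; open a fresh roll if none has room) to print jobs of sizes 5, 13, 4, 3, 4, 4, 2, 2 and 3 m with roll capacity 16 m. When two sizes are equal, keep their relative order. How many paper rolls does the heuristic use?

3

Sorted descending: 13, 5, 4, 4, 4, 3, 3, 2, 2.
  13 → roll 1 (new)  [load 13/16]
  5 → roll 2 (new)  [load 5/16]
  4 → roll 2  [load 9/16]
  4 → roll 2  [load 13/16]
  4 → roll 3 (new)  [load 4/16]
  3 → roll 1  [load 16/16]
  3 → roll 2  [load 16/16]
  2 → roll 3  [load 6/16]
  2 → roll 3  [load 8/16]
3 paper rolls opened.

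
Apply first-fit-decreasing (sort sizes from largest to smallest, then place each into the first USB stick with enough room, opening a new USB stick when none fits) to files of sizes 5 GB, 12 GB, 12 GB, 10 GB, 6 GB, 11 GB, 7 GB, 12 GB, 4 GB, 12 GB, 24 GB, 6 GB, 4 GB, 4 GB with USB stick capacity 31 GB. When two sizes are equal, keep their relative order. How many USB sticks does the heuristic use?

5

Sorted descending: 24, 12, 12, 12, 12, 11, 10, 7, 6, 6, 5, 4, 4, 4.
  24 → USB stick 1 (new)  [load 24/31]
  12 → USB stick 2 (new)  [load 12/31]
  12 → USB stick 2  [load 24/31]
  12 → USB stick 3 (new)  [load 12/31]
  12 → USB stick 3  [load 24/31]
  11 → USB stick 4 (new)  [load 11/31]
  10 → USB stick 4  [load 21/31]
  7 → USB stick 1  [load 31/31]
  6 → USB stick 2  [load 30/31]
  6 → USB stick 3  [load 30/31]
  5 → USB stick 4  [load 26/31]
  4 → USB stick 4  [load 30/31]
  4 → USB stick 5 (new)  [load 4/31]
  4 → USB stick 5  [load 8/31]
5 USB sticks opened.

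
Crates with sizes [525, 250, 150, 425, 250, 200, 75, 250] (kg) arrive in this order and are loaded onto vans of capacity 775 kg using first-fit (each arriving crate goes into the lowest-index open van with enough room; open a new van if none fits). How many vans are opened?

3

  525 → van 1 (new)  [load 525/775]
  250 → van 1  [load 775/775]
  150 → van 2 (new)  [load 150/775]
  425 → van 2  [load 575/775]
  250 → van 3 (new)  [load 250/775]
  200 → van 2  [load 775/775]
  75 → van 3  [load 325/775]
  250 → van 3  [load 575/775]
3 vans opened.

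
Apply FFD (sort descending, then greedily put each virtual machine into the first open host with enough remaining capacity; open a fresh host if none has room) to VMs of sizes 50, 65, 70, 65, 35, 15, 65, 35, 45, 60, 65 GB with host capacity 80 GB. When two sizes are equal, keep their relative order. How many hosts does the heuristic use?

Sorted descending: 70, 65, 65, 65, 65, 60, 50, 45, 35, 35, 15.
  70 → host 1 (new)  [load 70/80]
  65 → host 2 (new)  [load 65/80]
  65 → host 3 (new)  [load 65/80]
  65 → host 4 (new)  [load 65/80]
  65 → host 5 (new)  [load 65/80]
  60 → host 6 (new)  [load 60/80]
  50 → host 7 (new)  [load 50/80]
  45 → host 8 (new)  [load 45/80]
  35 → host 8  [load 80/80]
  35 → host 9 (new)  [load 35/80]
  15 → host 2  [load 80/80]
9 hosts opened.

9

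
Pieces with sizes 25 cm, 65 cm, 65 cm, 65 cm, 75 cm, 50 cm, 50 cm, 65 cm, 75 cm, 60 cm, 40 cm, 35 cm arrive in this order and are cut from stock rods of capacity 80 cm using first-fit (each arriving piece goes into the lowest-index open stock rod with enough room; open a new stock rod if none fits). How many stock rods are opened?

10

  25 → stock rod 1 (new)  [load 25/80]
  65 → stock rod 2 (new)  [load 65/80]
  65 → stock rod 3 (new)  [load 65/80]
  65 → stock rod 4 (new)  [load 65/80]
  75 → stock rod 5 (new)  [load 75/80]
  50 → stock rod 1  [load 75/80]
  50 → stock rod 6 (new)  [load 50/80]
  65 → stock rod 7 (new)  [load 65/80]
  75 → stock rod 8 (new)  [load 75/80]
  60 → stock rod 9 (new)  [load 60/80]
  40 → stock rod 10 (new)  [load 40/80]
  35 → stock rod 10  [load 75/80]
10 stock rods opened.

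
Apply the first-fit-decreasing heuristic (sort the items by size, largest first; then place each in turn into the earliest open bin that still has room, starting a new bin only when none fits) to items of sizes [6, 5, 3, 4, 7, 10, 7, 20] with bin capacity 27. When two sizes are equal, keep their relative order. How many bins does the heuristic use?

3

Sorted descending: 20, 10, 7, 7, 6, 5, 4, 3.
  20 → bin 1 (new)  [load 20/27]
  10 → bin 2 (new)  [load 10/27]
  7 → bin 1  [load 27/27]
  7 → bin 2  [load 17/27]
  6 → bin 2  [load 23/27]
  5 → bin 3 (new)  [load 5/27]
  4 → bin 2  [load 27/27]
  3 → bin 3  [load 8/27]
3 bins opened.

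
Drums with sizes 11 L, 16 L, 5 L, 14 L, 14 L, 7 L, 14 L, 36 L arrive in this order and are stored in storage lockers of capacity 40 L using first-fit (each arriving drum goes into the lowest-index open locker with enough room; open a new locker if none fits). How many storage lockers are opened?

4

  11 → locker 1 (new)  [load 11/40]
  16 → locker 1  [load 27/40]
  5 → locker 1  [load 32/40]
  14 → locker 2 (new)  [load 14/40]
  14 → locker 2  [load 28/40]
  7 → locker 1  [load 39/40]
  14 → locker 3 (new)  [load 14/40]
  36 → locker 4 (new)  [load 36/40]
4 storage lockers opened.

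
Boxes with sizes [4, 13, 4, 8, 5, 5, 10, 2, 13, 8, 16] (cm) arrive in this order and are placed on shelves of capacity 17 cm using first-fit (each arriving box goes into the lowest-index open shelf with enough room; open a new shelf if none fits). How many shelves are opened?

6

  4 → shelf 1 (new)  [load 4/17]
  13 → shelf 1  [load 17/17]
  4 → shelf 2 (new)  [load 4/17]
  8 → shelf 2  [load 12/17]
  5 → shelf 2  [load 17/17]
  5 → shelf 3 (new)  [load 5/17]
  10 → shelf 3  [load 15/17]
  2 → shelf 3  [load 17/17]
  13 → shelf 4 (new)  [load 13/17]
  8 → shelf 5 (new)  [load 8/17]
  16 → shelf 6 (new)  [load 16/17]
6 shelves opened.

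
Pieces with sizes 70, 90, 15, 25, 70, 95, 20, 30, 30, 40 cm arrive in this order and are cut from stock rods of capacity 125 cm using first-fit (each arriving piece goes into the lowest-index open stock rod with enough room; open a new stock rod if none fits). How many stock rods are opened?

5

  70 → stock rod 1 (new)  [load 70/125]
  90 → stock rod 2 (new)  [load 90/125]
  15 → stock rod 1  [load 85/125]
  25 → stock rod 1  [load 110/125]
  70 → stock rod 3 (new)  [load 70/125]
  95 → stock rod 4 (new)  [load 95/125]
  20 → stock rod 2  [load 110/125]
  30 → stock rod 3  [load 100/125]
  30 → stock rod 4  [load 125/125]
  40 → stock rod 5 (new)  [load 40/125]
5 stock rods opened.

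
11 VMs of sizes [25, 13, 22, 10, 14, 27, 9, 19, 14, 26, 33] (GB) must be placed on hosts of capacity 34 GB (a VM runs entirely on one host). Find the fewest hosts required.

7

Total = 33 + 27 + 26 + 25 + 22 + 19 + 14 + 14 + 13 + 10 + 9 = 212 GB.
Lower bound: ⌈212/34⌉ = 7 hosts.
A packing using 7 hosts:
  host 1: 33 = 33
  host 2: 27 = 27
  host 3: 26 = 26
  host 4: 25 + 9 = 34
  host 5: 22 + 10 = 32
  host 6: 19 + 14 = 33
  host 7: 14 + 13 = 27
This matches the lower bound, so 7 is optimal.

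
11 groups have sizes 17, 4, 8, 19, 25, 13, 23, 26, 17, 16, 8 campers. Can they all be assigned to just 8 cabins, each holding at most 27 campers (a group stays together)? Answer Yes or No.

Yes

A valid assignment using 8 cabins:
  cabin 1: 26 = 26
  cabin 2: 25 = 25
  cabin 3: 23 + 4 = 27
  cabin 4: 19 + 8 = 27
  cabin 5: 17 + 8 = 25
  cabin 6: 17 = 17
  cabin 7: 16 = 16
  cabin 8: 13 = 13
Every load is within 27 campers, so 8 cabins suffice.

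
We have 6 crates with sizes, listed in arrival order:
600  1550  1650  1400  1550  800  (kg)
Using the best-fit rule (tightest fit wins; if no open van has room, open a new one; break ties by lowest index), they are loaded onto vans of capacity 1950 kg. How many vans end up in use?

5

  600 → van 1 (new)  [load 600/1950]
  1550 → van 2 (new)  [load 1550/1950]
  1650 → van 3 (new)  [load 1650/1950]
  1400 → van 4 (new)  [load 1400/1950]
  1550 → van 5 (new)  [load 1550/1950]
  800 → van 1  [load 1400/1950]
5 vans opened.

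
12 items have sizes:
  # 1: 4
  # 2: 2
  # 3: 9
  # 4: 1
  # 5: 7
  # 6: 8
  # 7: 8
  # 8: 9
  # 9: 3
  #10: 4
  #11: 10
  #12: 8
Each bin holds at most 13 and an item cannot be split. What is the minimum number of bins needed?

Total = 10 + 9 + 9 + 8 + 8 + 8 + 7 + 4 + 4 + 3 + 2 + 1 = 73.
Lower bound: ⌈73/13⌉ = 6 bins.
Also, 7 items each exceed 13/2, and no two of those can share a bin, so at least 7 bins are needed.
A packing using 7 bins:
  bin 1: 10 + 3 = 13
  bin 2: 9 + 4 = 13
  bin 3: 9 + 4 = 13
  bin 4: 8 + 2 + 1 = 11
  bin 5: 8 = 8
  bin 6: 8 = 8
  bin 7: 7 = 7
This matches the lower bound, so 7 is optimal.

7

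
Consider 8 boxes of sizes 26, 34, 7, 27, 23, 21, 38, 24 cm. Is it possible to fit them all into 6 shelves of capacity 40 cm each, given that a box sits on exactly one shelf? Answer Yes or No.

No

Total = 200 cm; ⌈200/40⌉ = 5.
7 boxes each exceed half the capacity and cannot share a shelf, forcing at least 7 shelves.
At least 7 shelves are required, but only 6 are allowed.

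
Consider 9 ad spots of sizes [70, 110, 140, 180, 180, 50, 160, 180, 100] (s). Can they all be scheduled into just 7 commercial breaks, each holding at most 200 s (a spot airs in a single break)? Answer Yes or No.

A valid assignment using 7 commercial breaks:
  break 1: 180 = 180
  break 2: 180 = 180
  break 3: 180 = 180
  break 4: 160 = 160
  break 5: 140 + 50 = 190
  break 6: 110 + 70 = 180
  break 7: 100 = 100
Every load is within 200 s, so 7 commercial breaks suffice.

Yes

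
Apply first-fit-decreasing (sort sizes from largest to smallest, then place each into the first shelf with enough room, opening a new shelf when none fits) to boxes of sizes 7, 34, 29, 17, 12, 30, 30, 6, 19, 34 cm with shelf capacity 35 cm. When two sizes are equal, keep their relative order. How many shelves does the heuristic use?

Sorted descending: 34, 34, 30, 30, 29, 19, 17, 12, 7, 6.
  34 → shelf 1 (new)  [load 34/35]
  34 → shelf 2 (new)  [load 34/35]
  30 → shelf 3 (new)  [load 30/35]
  30 → shelf 4 (new)  [load 30/35]
  29 → shelf 5 (new)  [load 29/35]
  19 → shelf 6 (new)  [load 19/35]
  17 → shelf 7 (new)  [load 17/35]
  12 → shelf 6  [load 31/35]
  7 → shelf 7  [load 24/35]
  6 → shelf 5  [load 35/35]
7 shelves opened.

7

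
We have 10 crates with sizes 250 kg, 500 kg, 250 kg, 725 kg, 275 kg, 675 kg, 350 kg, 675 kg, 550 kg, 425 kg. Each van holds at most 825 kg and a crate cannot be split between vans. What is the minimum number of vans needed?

Total = 725 + 675 + 675 + 550 + 500 + 425 + 350 + 275 + 250 + 250 = 4675 kg.
Lower bound: ⌈4675/825⌉ = 6 vans.
A packing using 7 vans:
  van 1: 725 = 725
  van 2: 675 = 675
  van 3: 675 = 675
  van 4: 550 + 275 = 825
  van 5: 500 + 250 = 750
  van 6: 425 + 350 = 775
  van 7: 250 = 250
No arrangement into 6 vans stays within capacity, so 7 is optimal.

7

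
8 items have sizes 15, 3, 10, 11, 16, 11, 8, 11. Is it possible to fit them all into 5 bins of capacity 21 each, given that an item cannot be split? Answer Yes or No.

A valid assignment using 5 bins:
  bin 1: 16 + 3 = 19
  bin 2: 15 = 15
  bin 3: 11 + 10 = 21
  bin 4: 11 + 8 = 19
  bin 5: 11 = 11
Every load is within 21, so 5 bins suffice.

Yes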